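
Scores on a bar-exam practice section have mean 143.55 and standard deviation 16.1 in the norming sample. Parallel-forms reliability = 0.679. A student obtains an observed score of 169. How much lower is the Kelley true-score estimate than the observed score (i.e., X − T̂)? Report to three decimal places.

8.169

Regress the observed score toward the mean by the unreliability: T̂ = 0.679·169 + 0.321·143.55 = 114.751 + 46.07955 = 160.83055.
X − T̂ = 169 − 160.8306 = 8.1694 → 8.169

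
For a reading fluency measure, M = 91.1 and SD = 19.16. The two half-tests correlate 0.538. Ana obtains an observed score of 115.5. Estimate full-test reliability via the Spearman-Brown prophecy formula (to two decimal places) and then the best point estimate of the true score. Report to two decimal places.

108.18

Spearman-Brown: ρ = 2r/(1 + r) = 2(0.538)/(1 + 0.538) = 1.0760/1.538 = 0.6996 → 0.70
T̂ = ρX + (1 − ρ)μ
  = 0.70 × 115.5 + 0.30 × 91.1
  = 80.850 + 27.330
  = 108.180
  ≈ 108.18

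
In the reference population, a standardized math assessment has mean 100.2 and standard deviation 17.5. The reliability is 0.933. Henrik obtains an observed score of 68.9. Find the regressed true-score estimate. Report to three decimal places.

70.997

T̂ = ρX + (1 − ρ)μ
  = 0.933 × 68.9 + 0.067 × 100.2
  = 64.2837 + 6.7134
  = 70.9971
  ≈ 70.997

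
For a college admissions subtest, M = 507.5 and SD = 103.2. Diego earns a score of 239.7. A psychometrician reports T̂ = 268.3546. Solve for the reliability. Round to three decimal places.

0.893

T̂ = ρX + (1 − ρ)μ  ⇒  T̂ − μ = ρ(X − μ)
ρ = (T̂ − μ)/(X − μ) = (268.3546 − 507.5) / (239.7 − 507.5) = -239.1454 / -267.8 = 0.89300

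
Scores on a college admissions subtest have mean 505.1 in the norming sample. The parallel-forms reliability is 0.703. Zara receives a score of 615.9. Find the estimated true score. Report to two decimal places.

582.99

T̂ = 0.703(615.9) + 0.297(505.1) = 432.9777 + 150.0147 = 582.992 → 582.99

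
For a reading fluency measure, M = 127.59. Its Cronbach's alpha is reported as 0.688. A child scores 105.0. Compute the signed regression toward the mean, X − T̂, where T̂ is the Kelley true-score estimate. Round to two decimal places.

-7.05

Weight the observed score by reliability and the mean by (1 − reliability): T̂ = 0.688·105.0 + 0.312·127.59 = 72.2400 + 39.80808 = 112.0481.
X − T̂ = 105.0 − 112.048 = -7.048 → -7.05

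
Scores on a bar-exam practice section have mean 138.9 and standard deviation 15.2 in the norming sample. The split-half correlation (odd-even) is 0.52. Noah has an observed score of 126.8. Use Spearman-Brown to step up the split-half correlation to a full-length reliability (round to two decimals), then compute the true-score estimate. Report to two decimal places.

Spearman-Brown: ρ = 2r/(1 + r) = 2(0.52)/(1 + 0.52) = 1.040/1.52 = 0.6842 → 0.68
T̂ = 0.68(126.8) + 0.32(138.9) = 86.224 + 44.448 = 130.672 → 130.67

130.67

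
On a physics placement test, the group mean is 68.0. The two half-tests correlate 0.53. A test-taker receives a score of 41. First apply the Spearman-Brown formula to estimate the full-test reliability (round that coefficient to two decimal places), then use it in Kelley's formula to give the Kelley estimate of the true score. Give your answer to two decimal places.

Spearman-Brown: ρ = 2r/(1 + r) = 2(0.53)/(1 + 0.53) = 1.060/1.53 = 0.6928 → 0.69
T̂ = 0.69(41) + 0.31(68.0) = 28.29 + 21.080 = 49.370 → 49.37

49.37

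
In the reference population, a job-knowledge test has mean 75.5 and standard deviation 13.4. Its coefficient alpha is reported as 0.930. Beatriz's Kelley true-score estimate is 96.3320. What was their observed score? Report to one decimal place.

97.9

T̂ = ρX + (1 − ρ)μ  ⇒  X = (T̂ − (1 − ρ)μ) / ρ
X = (96.3320 − 0.070 × 75.5) / 0.930 = (96.3320 − 5.2850) / 0.930 = 91.0470 / 0.930 = 97.900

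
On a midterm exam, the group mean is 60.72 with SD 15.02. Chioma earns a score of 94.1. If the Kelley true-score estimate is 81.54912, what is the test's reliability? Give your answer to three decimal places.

T̂ = ρX + (1 − ρ)μ  ⇒  T̂ − μ = ρ(X − μ)
ρ = (T̂ − μ)/(X − μ) = (81.54912 − 60.72) / (94.1 − 60.72) = 20.82912 / 33.38 = 0.62400

0.624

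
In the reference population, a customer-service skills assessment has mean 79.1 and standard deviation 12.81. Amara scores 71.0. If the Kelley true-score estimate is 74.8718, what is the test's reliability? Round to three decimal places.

0.522

T̂ = ρX + (1 − ρ)μ  ⇒  T̂ − μ = ρ(X − μ)
ρ = (T̂ − μ)/(X − μ) = (74.8718 − 79.1) / (71.0 − 79.1) = -4.2282 / -8.1 = 0.52200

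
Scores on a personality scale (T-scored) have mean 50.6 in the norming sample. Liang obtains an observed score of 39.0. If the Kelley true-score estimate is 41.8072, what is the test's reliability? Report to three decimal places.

T̂ = ρX + (1 − ρ)μ  ⇒  T̂ − μ = ρ(X − μ)
ρ = (T̂ − μ)/(X − μ) = (41.8072 − 50.6) / (39.0 − 50.6) = -8.7928 / -11.6 = 0.75800

0.758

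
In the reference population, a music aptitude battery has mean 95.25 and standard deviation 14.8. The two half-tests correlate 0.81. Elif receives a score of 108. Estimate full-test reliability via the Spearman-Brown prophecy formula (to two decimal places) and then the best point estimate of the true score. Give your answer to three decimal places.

106.725

Spearman-Brown: ρ = 2r/(1 + r) = 2(0.81)/(1 + 0.81) = 1.620/1.81 = 0.8950 → 0.90
Weight the observed score by reliability and the mean by (1 − reliability): T̂ = 0.90·108 + 0.10·95.25 = 97.20 + 9.5250 = 106.7250.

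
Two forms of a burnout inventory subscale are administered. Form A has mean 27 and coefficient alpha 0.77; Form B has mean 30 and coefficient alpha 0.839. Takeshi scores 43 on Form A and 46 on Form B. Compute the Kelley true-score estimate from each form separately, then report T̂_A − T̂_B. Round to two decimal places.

T̂_A = 0.77(43) + 0.23(27) = 39.3200
T̂_B = 0.839(46) + 0.161(30) = 43.4240
T̂_A − T̂_B = -4.1040

-4.10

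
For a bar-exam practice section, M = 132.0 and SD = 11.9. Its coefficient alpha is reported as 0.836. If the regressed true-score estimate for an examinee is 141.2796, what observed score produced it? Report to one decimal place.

143.1

T̂ = ρX + (1 − ρ)μ  ⇒  X = (T̂ − (1 − ρ)μ) / ρ
X = (141.2796 − 0.164 × 132.0) / 0.836 = (141.2796 − 21.6480) / 0.836 = 119.6316 / 0.836 = 143.100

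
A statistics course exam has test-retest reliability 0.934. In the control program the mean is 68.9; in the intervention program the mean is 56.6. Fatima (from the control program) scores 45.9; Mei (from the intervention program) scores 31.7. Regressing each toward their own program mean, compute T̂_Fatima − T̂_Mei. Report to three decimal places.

T̂_Fatima = 0.934(45.9) + 0.066(68.9) = 47.41800
T̂_Mei = 0.934(31.7) + 0.066(56.6) = 33.34340
Difference = 47.41800 − 33.34340 = 14.07460

14.075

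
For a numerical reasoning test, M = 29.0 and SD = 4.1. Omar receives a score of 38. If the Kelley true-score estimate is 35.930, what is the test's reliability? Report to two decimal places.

0.77

T̂ = ρX + (1 − ρ)μ  ⇒  T̂ − μ = ρ(X − μ)
ρ = (T̂ − μ)/(X − μ) = (35.930 − 29.0) / (38 − 29.0) = 6.930 / 9.0 = 0.7700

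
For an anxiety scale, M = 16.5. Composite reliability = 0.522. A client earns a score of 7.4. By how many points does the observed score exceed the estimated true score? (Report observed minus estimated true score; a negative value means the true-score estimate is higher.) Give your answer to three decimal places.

-4.350

Kelley's formula gives T̂ = 0.522·7.4 + 0.478·16.5 = 3.8628 + 7.8870 = 11.74980.
X − T̂ = 7.4 − 11.7498 = -4.3498 → -4.350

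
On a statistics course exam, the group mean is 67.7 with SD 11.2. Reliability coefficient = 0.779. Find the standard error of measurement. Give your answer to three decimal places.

5.265

SEM = SD · √(1 − ρ) = 11.2 × √0.221 = 11.2 × 0.4701 = 5.2652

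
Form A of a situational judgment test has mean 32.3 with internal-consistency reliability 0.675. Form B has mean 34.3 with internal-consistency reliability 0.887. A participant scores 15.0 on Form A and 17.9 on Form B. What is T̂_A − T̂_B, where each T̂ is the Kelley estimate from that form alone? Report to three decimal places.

T̂_A = 0.675(15.0) + 0.325(32.3) = 20.62250
T̂_B = 0.887(17.9) + 0.113(34.3) = 19.75320
T̂_A − T̂_B = 0.86930

0.869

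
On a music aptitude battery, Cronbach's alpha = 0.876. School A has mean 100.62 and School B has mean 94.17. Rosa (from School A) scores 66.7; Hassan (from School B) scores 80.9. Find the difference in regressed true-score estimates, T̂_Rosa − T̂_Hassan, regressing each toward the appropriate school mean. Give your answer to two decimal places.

T̂_Rosa = 0.876(66.7) + 0.124(100.62) = 70.9061
T̂_Hassan = 0.876(80.9) + 0.124(94.17) = 82.5455
Difference = 70.9061 − 82.5455 = -11.6394

-11.64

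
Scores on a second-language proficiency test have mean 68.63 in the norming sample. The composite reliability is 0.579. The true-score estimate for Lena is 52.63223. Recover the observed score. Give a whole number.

41

T̂ = ρX + (1 − ρ)μ  ⇒  X = (T̂ − (1 − ρ)μ) / ρ
X = (52.63223 − 0.421 × 68.63) / 0.579 = (52.63223 − 28.89323) / 0.579 = 23.73900 / 0.579 = 41.00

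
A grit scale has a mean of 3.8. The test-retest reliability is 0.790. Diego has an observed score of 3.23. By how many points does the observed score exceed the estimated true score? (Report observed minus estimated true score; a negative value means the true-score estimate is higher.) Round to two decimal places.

T̂ = ρX + (1 − ρ)μ
  = 0.790 × 3.23 + 0.210 × 3.8
  = 2.55170 + 0.7980
  = 3.3497
  ≈ 3.350
X − T̂ = 3.23 − 3.350 = -0.120 → -0.12

-0.12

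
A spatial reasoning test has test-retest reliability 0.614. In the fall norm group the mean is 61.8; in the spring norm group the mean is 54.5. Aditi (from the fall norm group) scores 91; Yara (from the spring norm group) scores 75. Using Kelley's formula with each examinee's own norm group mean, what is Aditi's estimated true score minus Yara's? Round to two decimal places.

12.64

T̂_Aditi = 0.614(91) + 0.386(61.8) = 79.7288
T̂_Yara = 0.614(75) + 0.386(54.5) = 67.0870
Difference = 79.7288 − 67.0870 = 12.6418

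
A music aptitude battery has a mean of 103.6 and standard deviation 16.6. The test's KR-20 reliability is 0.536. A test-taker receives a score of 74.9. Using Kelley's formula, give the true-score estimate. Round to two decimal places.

Kelley's formula gives T̂ = 0.536·74.9 + 0.464·103.6 = 40.1464 + 48.0704 = 88.217.

88.22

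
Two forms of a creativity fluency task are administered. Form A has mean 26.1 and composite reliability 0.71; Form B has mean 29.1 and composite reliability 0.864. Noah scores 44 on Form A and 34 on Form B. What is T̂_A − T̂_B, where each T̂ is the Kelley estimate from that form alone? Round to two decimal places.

5.48

T̂_A = 0.71(44) + 0.29(26.1) = 38.8090
T̂_B = 0.864(34) + 0.136(29.1) = 33.3336
T̂_A − T̂_B = 5.4754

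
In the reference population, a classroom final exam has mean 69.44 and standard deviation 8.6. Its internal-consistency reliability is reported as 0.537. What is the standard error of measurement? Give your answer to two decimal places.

5.85

SEM = SD · √(1 − ρ) = 8.6 × √0.463 = 8.6 × 0.6804 = 5.852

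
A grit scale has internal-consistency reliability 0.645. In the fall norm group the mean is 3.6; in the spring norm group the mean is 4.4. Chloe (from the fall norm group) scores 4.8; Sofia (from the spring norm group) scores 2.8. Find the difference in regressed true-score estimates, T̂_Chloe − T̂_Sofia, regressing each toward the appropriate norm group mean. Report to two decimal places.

1.01

T̂_Chloe = 0.645(4.8) + 0.355(3.6) = 4.3740
T̂_Sofia = 0.645(2.8) + 0.355(4.4) = 3.3680
Difference = 4.3740 − 3.3680 = 1.0060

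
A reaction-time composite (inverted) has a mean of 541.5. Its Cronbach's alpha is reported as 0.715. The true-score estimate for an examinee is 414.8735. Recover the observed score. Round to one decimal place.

T̂ = ρX + (1 − ρ)μ  ⇒  X = (T̂ − (1 − ρ)μ) / ρ
X = (414.8735 − 0.285 × 541.5) / 0.715 = (414.8735 − 154.3275) / 0.715 = 260.5460 / 0.715 = 364.400

364.4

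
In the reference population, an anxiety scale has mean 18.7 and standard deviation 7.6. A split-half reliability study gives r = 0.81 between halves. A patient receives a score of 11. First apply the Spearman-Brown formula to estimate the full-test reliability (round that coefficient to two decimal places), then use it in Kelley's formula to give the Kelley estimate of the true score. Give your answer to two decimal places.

Spearman-Brown: ρ = 2r/(1 + r) = 2(0.81)/(1 + 0.81) = 1.620/1.81 = 0.8950 → 0.90
Weight the observed score by reliability and the mean by (1 − reliability): T̂ = 0.90·11 + 0.10·18.7 = 9.90 + 1.870 = 11.770.

11.77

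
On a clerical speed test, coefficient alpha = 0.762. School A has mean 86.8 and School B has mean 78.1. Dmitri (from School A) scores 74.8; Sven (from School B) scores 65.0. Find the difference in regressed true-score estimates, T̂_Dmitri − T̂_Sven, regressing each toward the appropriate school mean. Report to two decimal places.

T̂_Dmitri = 0.762(74.8) + 0.238(86.8) = 77.6560
T̂_Sven = 0.762(65.0) + 0.238(78.1) = 68.1178
Difference = 77.6560 − 68.1178 = 9.5382

9.54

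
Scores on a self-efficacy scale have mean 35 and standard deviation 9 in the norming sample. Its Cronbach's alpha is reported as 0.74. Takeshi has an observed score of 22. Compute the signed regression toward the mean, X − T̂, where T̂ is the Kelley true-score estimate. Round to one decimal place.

-3.4

T̂ = ρX + (1 − ρ)μ
  = 0.74 × 22 + 0.26 × 35
  = 16.28 + 9.10
  = 25.380
  ≈ 25.38
X − T̂ = 22 − 25.38 = -3.38 → -3.4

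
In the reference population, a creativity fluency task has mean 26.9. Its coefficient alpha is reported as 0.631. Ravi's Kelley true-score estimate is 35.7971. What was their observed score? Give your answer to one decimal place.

41.0

T̂ = ρX + (1 − ρ)μ  ⇒  X = (T̂ − (1 − ρ)μ) / ρ
X = (35.7971 − 0.369 × 26.9) / 0.631 = (35.7971 − 9.9261) / 0.631 = 25.8710 / 0.631 = 41.000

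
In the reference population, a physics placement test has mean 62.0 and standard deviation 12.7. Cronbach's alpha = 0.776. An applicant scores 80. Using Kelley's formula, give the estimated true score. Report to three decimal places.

Kelley's formula gives T̂ = 0.776·80 + 0.224·62.0 = 62.080 + 13.8880 = 75.9680.

75.968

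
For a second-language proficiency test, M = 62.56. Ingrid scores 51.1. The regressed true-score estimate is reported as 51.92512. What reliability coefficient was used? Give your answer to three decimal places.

T̂ = ρX + (1 − ρ)μ  ⇒  T̂ − μ = ρ(X − μ)
ρ = (T̂ − μ)/(X − μ) = (51.92512 − 62.56) / (51.1 − 62.56) = -10.63488 / -11.46 = 0.92800

0.928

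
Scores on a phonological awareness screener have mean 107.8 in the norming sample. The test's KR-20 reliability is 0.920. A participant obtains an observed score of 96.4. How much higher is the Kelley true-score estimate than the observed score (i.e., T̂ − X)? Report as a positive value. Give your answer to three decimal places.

0.912

Weight the observed score by reliability and the mean by (1 − reliability): T̂ = 0.920·96.4 + 0.080·107.8 = 88.6880 + 8.6240 = 97.31200.
T̂ − X = 97.3120 − 96.4 = 0.9120 → 0.912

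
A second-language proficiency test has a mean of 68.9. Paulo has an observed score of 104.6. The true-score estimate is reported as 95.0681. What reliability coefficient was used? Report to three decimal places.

0.733

T̂ = ρX + (1 − ρ)μ  ⇒  T̂ − μ = ρ(X − μ)
ρ = (T̂ − μ)/(X − μ) = (95.0681 − 68.9) / (104.6 − 68.9) = 26.1681 / 35.7 = 0.73300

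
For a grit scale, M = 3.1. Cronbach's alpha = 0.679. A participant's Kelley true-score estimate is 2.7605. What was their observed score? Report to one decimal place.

T̂ = ρX + (1 − ρ)μ  ⇒  X = (T̂ − (1 − ρ)μ) / ρ
X = (2.7605 − 0.321 × 3.1) / 0.679 = (2.7605 − 0.9951) / 0.679 = 1.7654 / 0.679 = 2.600

2.6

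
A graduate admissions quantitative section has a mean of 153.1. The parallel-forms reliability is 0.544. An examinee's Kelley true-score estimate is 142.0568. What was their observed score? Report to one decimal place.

132.8

T̂ = ρX + (1 − ρ)μ  ⇒  X = (T̂ − (1 − ρ)μ) / ρ
X = (142.0568 − 0.456 × 153.1) / 0.544 = (142.0568 − 69.8136) / 0.544 = 72.2432 / 0.544 = 132.800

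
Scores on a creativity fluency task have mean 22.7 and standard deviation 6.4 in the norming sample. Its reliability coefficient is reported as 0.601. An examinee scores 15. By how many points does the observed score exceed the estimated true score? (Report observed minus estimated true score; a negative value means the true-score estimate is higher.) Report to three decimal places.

Weight the observed score by reliability and the mean by (1 − reliability): T̂ = 0.601·15 + 0.399·22.7 = 9.015 + 9.0573 = 18.07230.
X − T̂ = 15 − 18.0723 = -3.0723 → -3.072

-3.072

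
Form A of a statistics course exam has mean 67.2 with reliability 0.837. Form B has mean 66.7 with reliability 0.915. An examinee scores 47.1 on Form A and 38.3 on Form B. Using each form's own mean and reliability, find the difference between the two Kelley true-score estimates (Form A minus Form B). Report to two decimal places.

T̂_A = 0.837(47.1) + 0.163(67.2) = 50.3763
T̂_B = 0.915(38.3) + 0.085(66.7) = 40.7140
T̂_A − T̂_B = 9.6623

9.66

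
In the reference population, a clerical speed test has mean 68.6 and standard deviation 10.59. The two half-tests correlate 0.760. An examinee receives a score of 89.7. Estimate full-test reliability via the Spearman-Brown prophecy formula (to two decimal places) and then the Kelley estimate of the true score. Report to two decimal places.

Spearman-Brown: ρ = 2r/(1 + r) = 2(0.760)/(1 + 0.760) = 1.5200/1.760 = 0.8636 → 0.86
T̂ = ρX + (1 − ρ)μ
  = 0.86 × 89.7 + 0.14 × 68.6
  = 77.142 + 9.604
  = 86.746
  ≈ 86.75

86.75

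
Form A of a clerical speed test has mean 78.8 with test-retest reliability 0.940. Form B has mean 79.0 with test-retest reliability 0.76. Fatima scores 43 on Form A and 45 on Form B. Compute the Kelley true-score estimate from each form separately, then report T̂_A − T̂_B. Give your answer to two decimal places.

T̂_A = 0.940(43) + 0.060(78.8) = 45.1480
T̂_B = 0.76(45) + 0.24(79.0) = 53.1600
T̂_A − T̂_B = -8.0120

-8.01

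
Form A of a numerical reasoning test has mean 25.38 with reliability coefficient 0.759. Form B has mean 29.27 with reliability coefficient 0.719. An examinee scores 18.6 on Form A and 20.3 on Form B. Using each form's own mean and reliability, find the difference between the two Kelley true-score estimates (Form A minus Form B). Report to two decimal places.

T̂_A = 0.759(18.6) + 0.241(25.38) = 20.2340
T̂_B = 0.719(20.3) + 0.281(29.27) = 22.8206
T̂_A − T̂_B = -2.5866

-2.59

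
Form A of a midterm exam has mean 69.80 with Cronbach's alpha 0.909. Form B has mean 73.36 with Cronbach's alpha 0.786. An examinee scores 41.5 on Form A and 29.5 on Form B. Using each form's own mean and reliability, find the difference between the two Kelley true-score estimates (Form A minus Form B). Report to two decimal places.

5.19

T̂_A = 0.909(41.5) + 0.091(69.80) = 44.0753
T̂_B = 0.786(29.5) + 0.214(73.36) = 38.8860
T̂_A − T̂_B = 5.1893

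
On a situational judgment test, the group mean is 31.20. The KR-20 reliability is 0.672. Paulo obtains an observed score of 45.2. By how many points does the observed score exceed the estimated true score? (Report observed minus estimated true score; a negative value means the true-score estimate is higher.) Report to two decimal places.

4.59

Kelley's formula gives T̂ = 0.672·45.2 + 0.328·31.20 = 30.3744 + 10.23360 = 40.6080.
X − T̂ = 45.2 − 40.608 = 4.592 → 4.59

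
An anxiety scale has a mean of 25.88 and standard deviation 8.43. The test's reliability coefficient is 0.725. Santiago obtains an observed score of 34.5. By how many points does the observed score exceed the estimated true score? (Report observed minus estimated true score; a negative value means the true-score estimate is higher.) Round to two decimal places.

T̂ = ρX + (1 − ρ)μ
  = 0.725 × 34.5 + 0.275 × 25.88
  = 25.0125 + 7.11700
  = 32.1295
  ≈ 32.130
X − T̂ = 34.5 − 32.130 = 2.370 → 2.37

2.37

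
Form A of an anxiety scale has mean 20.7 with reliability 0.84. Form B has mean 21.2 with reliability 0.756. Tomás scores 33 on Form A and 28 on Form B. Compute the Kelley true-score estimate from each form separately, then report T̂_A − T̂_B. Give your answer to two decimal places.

T̂_A = 0.84(33) + 0.16(20.7) = 31.0320
T̂_B = 0.756(28) + 0.244(21.2) = 26.3408
T̂_A − T̂_B = 4.6912

4.69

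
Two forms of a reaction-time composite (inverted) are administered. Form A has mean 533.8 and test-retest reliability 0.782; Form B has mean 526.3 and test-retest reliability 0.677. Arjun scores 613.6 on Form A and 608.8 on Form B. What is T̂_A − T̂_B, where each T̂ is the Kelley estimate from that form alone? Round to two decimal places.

T̂_A = 0.782(613.6) + 0.218(533.8) = 596.2036
T̂_B = 0.677(608.8) + 0.323(526.3) = 582.1525
T̂_A − T̂_B = 14.0511

14.05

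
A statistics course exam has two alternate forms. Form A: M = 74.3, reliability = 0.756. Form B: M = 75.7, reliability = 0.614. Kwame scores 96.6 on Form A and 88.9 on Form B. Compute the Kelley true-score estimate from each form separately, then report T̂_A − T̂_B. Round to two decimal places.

7.35

T̂_A = 0.756(96.6) + 0.244(74.3) = 91.1588
T̂_B = 0.614(88.9) + 0.386(75.7) = 83.8048
T̂_A − T̂_B = 7.3540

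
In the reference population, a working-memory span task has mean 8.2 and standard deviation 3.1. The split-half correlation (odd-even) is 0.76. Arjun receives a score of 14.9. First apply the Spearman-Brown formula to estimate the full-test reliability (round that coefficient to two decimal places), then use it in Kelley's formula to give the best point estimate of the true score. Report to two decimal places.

13.96

Spearman-Brown: ρ = 2r/(1 + r) = 2(0.76)/(1 + 0.76) = 1.520/1.76 = 0.8636 → 0.86
T̂ = 0.86(14.9) + 0.14(8.2) = 12.814 + 1.148 = 13.962 → 13.96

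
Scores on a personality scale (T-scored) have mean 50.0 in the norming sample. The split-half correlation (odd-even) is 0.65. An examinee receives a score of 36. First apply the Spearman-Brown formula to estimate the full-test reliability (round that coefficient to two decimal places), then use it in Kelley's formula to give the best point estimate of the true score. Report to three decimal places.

Spearman-Brown: ρ = 2r/(1 + r) = 2(0.65)/(1 + 0.65) = 1.300/1.65 = 0.7879 → 0.79
Kelley's formula gives T̂ = 0.79·36 + 0.21·50.0 = 28.44 + 10.500 = 38.9400.

38.940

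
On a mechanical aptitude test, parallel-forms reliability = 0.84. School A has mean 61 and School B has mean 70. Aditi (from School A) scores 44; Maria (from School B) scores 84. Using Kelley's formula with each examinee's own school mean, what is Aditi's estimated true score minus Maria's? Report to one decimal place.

-35.0

T̂_Aditi = 0.84(44) + 0.16(61) = 46.720
T̂_Maria = 0.84(84) + 0.16(70) = 81.760
Difference = 46.720 − 81.760 = -35.040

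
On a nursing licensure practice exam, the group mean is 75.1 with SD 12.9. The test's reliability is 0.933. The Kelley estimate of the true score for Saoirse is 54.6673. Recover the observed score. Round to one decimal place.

53.2

T̂ = ρX + (1 − ρ)μ  ⇒  X = (T̂ − (1 − ρ)μ) / ρ
X = (54.6673 − 0.067 × 75.1) / 0.933 = (54.6673 − 5.0317) / 0.933 = 49.6356 / 0.933 = 53.200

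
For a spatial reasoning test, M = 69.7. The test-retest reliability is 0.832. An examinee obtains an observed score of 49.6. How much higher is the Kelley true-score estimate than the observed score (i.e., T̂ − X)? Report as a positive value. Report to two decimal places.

T̂ = 0.832(49.6) + 0.168(69.7) = 41.2672 + 11.7096 = 52.9768 → 52.977
T̂ − X = 52.977 − 49.6 = 3.377 → 3.38

3.38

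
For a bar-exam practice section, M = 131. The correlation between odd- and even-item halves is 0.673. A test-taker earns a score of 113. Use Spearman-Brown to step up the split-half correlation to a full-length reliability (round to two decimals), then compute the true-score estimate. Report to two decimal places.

116.60

Spearman-Brown: ρ = 2r/(1 + r) = 2(0.673)/(1 + 0.673) = 1.3460/1.673 = 0.8045 → 0.80
Regress the observed score toward the mean by the unreliability: T̂ = 0.80·113 + 0.20·131 = 90.40 + 26.20 = 116.600.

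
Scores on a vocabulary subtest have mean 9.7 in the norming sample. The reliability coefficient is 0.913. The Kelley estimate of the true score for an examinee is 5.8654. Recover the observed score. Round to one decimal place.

T̂ = ρX + (1 − ρ)μ  ⇒  X = (T̂ − (1 − ρ)μ) / ρ
X = (5.8654 − 0.087 × 9.7) / 0.913 = (5.8654 − 0.8439) / 0.913 = 5.0215 / 0.913 = 5.500

5.5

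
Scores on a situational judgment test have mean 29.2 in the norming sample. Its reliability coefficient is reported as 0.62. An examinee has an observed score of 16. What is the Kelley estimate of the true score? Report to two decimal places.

Weight the observed score by reliability and the mean by (1 − reliability): T̂ = 0.62·16 + 0.38·29.2 = 9.92 + 11.096 = 21.016.

21.02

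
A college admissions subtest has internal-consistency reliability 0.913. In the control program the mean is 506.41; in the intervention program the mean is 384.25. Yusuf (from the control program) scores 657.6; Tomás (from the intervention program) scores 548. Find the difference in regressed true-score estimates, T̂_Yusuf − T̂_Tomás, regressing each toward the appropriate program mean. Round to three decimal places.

110.693

T̂_Yusuf = 0.913(657.6) + 0.087(506.41) = 644.44647
T̂_Tomás = 0.913(548) + 0.087(384.25) = 533.75375
Difference = 644.44647 − 533.75375 = 110.69272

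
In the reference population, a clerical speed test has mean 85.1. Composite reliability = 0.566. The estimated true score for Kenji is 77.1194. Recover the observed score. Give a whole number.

T̂ = ρX + (1 − ρ)μ  ⇒  X = (T̂ − (1 − ρ)μ) / ρ
X = (77.1194 − 0.434 × 85.1) / 0.566 = (77.1194 − 36.9334) / 0.566 = 40.1860 / 0.566 = 71.00

71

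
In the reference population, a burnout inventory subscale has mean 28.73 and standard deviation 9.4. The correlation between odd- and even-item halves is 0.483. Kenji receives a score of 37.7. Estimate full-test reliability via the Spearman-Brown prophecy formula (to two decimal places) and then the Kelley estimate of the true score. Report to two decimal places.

Spearman-Brown: ρ = 2r/(1 + r) = 2(0.483)/(1 + 0.483) = 0.9660/1.483 = 0.6514 → 0.65
T̂ = 0.65(37.7) + 0.35(28.73) = 24.505 + 10.0555 = 34.561 → 34.56

34.56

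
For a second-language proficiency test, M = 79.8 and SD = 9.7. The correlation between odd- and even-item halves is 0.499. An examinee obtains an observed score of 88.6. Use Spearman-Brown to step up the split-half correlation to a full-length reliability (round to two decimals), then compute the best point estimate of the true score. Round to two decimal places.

85.70

Spearman-Brown: ρ = 2r/(1 + r) = 2(0.499)/(1 + 0.499) = 0.9980/1.499 = 0.6658 → 0.67
T̂ = 0.67(88.6) + 0.33(79.8) = 59.362 + 26.334 = 85.696 → 85.70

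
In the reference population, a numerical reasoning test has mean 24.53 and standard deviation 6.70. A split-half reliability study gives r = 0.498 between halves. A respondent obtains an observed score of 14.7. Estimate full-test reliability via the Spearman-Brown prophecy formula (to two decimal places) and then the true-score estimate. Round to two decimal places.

Spearman-Brown: ρ = 2r/(1 + r) = 2(0.498)/(1 + 0.498) = 0.9960/1.498 = 0.6649 → 0.66
Regress the observed score toward the mean by the unreliability: T̂ = 0.66·14.7 + 0.34·24.53 = 9.702 + 8.3402 = 18.042.

18.04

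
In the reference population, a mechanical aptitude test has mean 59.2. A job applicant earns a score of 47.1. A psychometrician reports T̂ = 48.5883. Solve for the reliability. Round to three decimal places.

0.877

T̂ = ρX + (1 − ρ)μ  ⇒  T̂ − μ = ρ(X − μ)
ρ = (T̂ − μ)/(X − μ) = (48.5883 − 59.2) / (47.1 − 59.2) = -10.6117 / -12.1 = 0.87700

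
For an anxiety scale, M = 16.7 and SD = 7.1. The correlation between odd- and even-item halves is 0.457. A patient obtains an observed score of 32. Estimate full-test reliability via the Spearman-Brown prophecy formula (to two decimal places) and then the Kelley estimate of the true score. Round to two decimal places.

Spearman-Brown: ρ = 2r/(1 + r) = 2(0.457)/(1 + 0.457) = 0.9140/1.457 = 0.6273 → 0.63
T̂ = ρX + (1 − ρ)μ
  = 0.63 × 32 + 0.37 × 16.7
  = 20.16 + 6.179
  = 26.339
  ≈ 26.34

26.34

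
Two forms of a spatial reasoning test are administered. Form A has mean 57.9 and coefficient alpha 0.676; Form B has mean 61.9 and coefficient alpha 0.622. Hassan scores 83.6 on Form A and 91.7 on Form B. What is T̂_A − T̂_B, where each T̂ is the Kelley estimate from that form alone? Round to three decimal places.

T̂_A = 0.676(83.6) + 0.324(57.9) = 75.27320
T̂_B = 0.622(91.7) + 0.378(61.9) = 80.43560
T̂_A − T̂_B = -5.16240

-5.162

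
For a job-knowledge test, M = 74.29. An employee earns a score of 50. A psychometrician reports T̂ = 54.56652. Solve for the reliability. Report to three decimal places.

0.812

T̂ = ρX + (1 − ρ)μ  ⇒  T̂ − μ = ρ(X − μ)
ρ = (T̂ − μ)/(X − μ) = (54.56652 − 74.29) / (50 − 74.29) = -19.72348 / -24.29 = 0.81200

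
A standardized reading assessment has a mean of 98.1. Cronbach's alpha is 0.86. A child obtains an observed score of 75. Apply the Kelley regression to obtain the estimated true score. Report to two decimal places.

78.23

T̂ = 0.86(75) + 0.14(98.1) = 64.50 + 13.734 = 78.234 → 78.23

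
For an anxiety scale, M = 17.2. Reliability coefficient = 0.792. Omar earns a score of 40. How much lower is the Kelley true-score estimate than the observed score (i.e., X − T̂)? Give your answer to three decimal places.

T̂ = ρX + (1 − ρ)μ
  = 0.792 × 40 + 0.208 × 17.2
  = 31.680 + 3.5776
  = 35.25760
  ≈ 35.2576
X − T̂ = 40 − 35.2576 = 4.7424 → 4.742

4.742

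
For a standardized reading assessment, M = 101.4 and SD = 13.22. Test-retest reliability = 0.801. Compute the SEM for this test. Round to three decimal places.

5.897

SEM = SD · √(1 − ρ) = 13.22 × √0.199 = 13.22 × 0.4461 = 5.8974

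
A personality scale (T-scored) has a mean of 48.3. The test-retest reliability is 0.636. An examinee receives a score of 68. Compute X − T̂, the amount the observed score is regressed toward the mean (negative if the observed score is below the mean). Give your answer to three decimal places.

7.171

T̂ = ρX + (1 − ρ)μ
  = 0.636 × 68 + 0.364 × 48.3
  = 43.248 + 17.5812
  = 60.82920
  ≈ 60.8292
X − T̂ = 68 − 60.8292 = 7.1708 → 7.171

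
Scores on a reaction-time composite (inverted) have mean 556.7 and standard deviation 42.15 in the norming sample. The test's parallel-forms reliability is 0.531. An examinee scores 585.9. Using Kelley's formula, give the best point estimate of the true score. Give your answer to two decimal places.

572.21

T̂ = 0.531(585.9) + 0.469(556.7) = 311.1129 + 261.0923 = 572.205 → 572.21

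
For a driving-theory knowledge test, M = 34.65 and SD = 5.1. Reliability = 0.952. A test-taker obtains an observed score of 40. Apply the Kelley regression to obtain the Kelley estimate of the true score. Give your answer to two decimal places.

T̂ = 0.952(40) + 0.048(34.65) = 38.080 + 1.66320 = 39.743 → 39.74

39.74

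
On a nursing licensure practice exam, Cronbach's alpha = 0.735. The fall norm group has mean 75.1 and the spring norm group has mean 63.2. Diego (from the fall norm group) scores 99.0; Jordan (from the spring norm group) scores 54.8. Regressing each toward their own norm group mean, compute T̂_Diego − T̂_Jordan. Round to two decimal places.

T̂_Diego = 0.735(99.0) + 0.265(75.1) = 92.6665
T̂_Jordan = 0.735(54.8) + 0.265(63.2) = 57.0260
Difference = 92.6665 − 57.0260 = 35.6405

35.64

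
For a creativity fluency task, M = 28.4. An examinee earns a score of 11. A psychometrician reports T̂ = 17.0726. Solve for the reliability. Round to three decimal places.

T̂ = ρX + (1 − ρ)μ  ⇒  T̂ − μ = ρ(X − μ)
ρ = (T̂ − μ)/(X − μ) = (17.0726 − 28.4) / (11 − 28.4) = -11.3274 / -17.4 = 0.65100

0.651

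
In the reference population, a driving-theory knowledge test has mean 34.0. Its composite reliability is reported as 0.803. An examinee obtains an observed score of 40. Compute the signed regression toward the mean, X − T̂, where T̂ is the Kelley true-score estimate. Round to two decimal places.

T̂ = ρX + (1 − ρ)μ
  = 0.803 × 40 + 0.197 × 34.0
  = 32.120 + 6.6980
  = 38.8180
  ≈ 38.818
X − T̂ = 40 − 38.818 = 1.182 → 1.18

1.18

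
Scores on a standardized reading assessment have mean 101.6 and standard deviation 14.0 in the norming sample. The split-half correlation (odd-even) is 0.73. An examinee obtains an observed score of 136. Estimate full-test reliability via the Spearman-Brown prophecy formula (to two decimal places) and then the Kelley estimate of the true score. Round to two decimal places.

Spearman-Brown: ρ = 2r/(1 + r) = 2(0.73)/(1 + 0.73) = 1.460/1.73 = 0.8439 → 0.84
T̂ = ρX + (1 − ρ)μ
  = 0.84 × 136 + 0.16 × 101.6
  = 114.24 + 16.256
  = 130.496
  ≈ 130.50

130.50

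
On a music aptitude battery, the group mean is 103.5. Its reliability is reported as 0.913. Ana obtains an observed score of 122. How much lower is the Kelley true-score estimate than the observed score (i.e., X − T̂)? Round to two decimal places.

T̂ = 0.913(122) + 0.087(103.5) = 111.386 + 9.0045 = 120.3905 → 120.391
X − T̂ = 122 − 120.391 = 1.609 → 1.61

1.61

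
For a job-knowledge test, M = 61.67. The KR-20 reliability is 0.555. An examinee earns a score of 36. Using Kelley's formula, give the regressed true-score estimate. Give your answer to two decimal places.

47.42

T̂ = 0.555(36) + 0.445(61.67) = 19.980 + 27.44315 = 47.423 → 47.42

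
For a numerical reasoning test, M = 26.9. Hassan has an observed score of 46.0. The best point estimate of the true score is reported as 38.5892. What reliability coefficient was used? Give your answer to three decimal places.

T̂ = ρX + (1 − ρ)μ  ⇒  T̂ − μ = ρ(X − μ)
ρ = (T̂ − μ)/(X − μ) = (38.5892 − 26.9) / (46.0 − 26.9) = 11.6892 / 19.1 = 0.61200

0.612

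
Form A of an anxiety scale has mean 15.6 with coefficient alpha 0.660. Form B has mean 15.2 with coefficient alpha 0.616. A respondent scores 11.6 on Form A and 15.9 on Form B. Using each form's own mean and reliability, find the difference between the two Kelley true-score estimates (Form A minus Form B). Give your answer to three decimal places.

-2.671

T̂_A = 0.660(11.6) + 0.340(15.6) = 12.96000
T̂_B = 0.616(15.9) + 0.384(15.2) = 15.63120
T̂_A − T̂_B = -2.67120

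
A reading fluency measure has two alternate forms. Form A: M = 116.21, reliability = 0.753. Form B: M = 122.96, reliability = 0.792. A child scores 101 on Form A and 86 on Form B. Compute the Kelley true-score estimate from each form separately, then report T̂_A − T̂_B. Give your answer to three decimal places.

11.069

T̂_A = 0.753(101) + 0.247(116.21) = 104.75687
T̂_B = 0.792(86) + 0.208(122.96) = 93.68768
T̂_A − T̂_B = 11.06919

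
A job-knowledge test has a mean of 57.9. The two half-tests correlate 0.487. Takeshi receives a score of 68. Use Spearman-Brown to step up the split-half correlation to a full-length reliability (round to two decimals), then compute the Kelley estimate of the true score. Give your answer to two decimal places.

Spearman-Brown: ρ = 2r/(1 + r) = 2(0.487)/(1 + 0.487) = 0.9740/1.487 = 0.6550 → 0.66
T̂ = 0.66(68) + 0.34(57.9) = 44.88 + 19.686 = 64.566 → 64.57

64.57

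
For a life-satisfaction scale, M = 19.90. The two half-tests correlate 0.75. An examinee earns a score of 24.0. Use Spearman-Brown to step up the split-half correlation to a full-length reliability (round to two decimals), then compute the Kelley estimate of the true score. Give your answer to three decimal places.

23.426

Spearman-Brown: ρ = 2r/(1 + r) = 2(0.75)/(1 + 0.75) = 1.500/1.75 = 0.8571 → 0.86
Kelley's formula gives T̂ = 0.86·24.0 + 0.14·19.90 = 20.640 + 2.7860 = 23.4260.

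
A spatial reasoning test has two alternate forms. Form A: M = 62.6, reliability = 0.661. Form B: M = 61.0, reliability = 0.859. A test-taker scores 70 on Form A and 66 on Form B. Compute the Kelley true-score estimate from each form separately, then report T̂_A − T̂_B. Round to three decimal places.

T̂_A = 0.661(70) + 0.339(62.6) = 67.49140
T̂_B = 0.859(66) + 0.141(61.0) = 65.29500
T̂_A − T̂_B = 2.19640

2.196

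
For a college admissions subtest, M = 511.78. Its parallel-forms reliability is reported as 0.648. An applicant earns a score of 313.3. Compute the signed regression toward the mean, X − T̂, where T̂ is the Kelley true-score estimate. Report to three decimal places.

-69.865

Regress the observed score toward the mean by the unreliability: T̂ = 0.648·313.3 + 0.352·511.78 = 203.0184 + 180.14656 = 383.16496.
X − T̂ = 313.3 − 383.1650 = -69.8650 → -69.865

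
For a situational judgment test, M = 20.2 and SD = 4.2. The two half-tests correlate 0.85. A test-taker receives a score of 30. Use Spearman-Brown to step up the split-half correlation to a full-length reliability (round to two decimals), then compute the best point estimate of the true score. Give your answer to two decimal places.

29.22

Spearman-Brown: ρ = 2r/(1 + r) = 2(0.85)/(1 + 0.85) = 1.700/1.85 = 0.9189 → 0.92
Kelley's formula gives T̂ = 0.92·30 + 0.08·20.2 = 27.60 + 1.616 = 29.216.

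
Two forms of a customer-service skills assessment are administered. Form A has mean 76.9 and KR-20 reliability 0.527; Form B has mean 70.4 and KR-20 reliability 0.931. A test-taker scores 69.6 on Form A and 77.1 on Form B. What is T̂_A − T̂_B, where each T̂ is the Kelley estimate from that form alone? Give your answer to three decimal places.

-3.585

T̂_A = 0.527(69.6) + 0.473(76.9) = 73.05290
T̂_B = 0.931(77.1) + 0.069(70.4) = 76.63770
T̂_A − T̂_B = -3.58480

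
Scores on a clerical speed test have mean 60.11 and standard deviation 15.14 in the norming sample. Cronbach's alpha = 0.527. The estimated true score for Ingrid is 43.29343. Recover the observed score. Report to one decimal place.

28.2

T̂ = ρX + (1 − ρ)μ  ⇒  X = (T̂ − (1 − ρ)μ) / ρ
X = (43.29343 − 0.473 × 60.11) / 0.527 = (43.29343 − 28.43203) / 0.527 = 14.86140 / 0.527 = 28.200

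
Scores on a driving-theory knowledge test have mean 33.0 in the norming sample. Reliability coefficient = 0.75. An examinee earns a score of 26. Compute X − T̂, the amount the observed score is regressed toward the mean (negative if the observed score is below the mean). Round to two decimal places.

Regress the observed score toward the mean by the unreliability: T̂ = 0.75·26 + 0.25·33.0 = 19.50 + 8.250 = 27.7500.
X − T̂ = 26 − 27.750 = -1.750 → -1.75

-1.75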